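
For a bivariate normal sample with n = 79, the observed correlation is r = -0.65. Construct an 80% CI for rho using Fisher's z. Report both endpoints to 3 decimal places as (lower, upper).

z_r = atanh(-0.65) = -0.775299;  SE = 1/√(n−3) = 1/√76 = 0.114708
z-limits: -0.775299 ± 1.282·0.114708 = -0.775299 ± 0.147056 = [-0.922355, -0.628243]
ρ-limits: (tanh -0.922355, tanh -0.628243) = (-0.727, -0.557)

(-0.727, -0.557)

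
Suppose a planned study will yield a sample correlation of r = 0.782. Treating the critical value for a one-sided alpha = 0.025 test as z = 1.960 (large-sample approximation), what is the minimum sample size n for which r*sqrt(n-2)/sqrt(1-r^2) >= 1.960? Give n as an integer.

5

Need r·√(n−2)/√(1−r²) ≥ 1.960
√(n−2) ≥ 1.960·√(1−0.611524) / 0.782 = 1.960·0.623278 / 0.782 = 1.5622
n−2 ≥ 2.4405  ⇒  n ≥ 4.4405
Smallest integer n = 5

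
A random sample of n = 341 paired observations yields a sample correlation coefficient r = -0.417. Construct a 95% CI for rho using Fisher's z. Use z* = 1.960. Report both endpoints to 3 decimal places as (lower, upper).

(-0.501, -0.325)

z_r = atanh(-0.417) = -0.444055;  SE = 1/√(n−3) = 1/√338 = 0.054393
z-limits: -0.444055 ± 1.960·0.054393 = -0.444055 ± 0.106610 = [-0.550665, -0.337445]
ρ-limits: (tanh -0.550665, tanh -0.337445) = (-0.501, -0.325)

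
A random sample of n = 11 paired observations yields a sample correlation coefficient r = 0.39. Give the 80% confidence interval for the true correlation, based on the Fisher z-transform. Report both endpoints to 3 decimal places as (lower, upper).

(-0.041, 0.699)

z_r = atanh(0.39) = 0.411800;  SE = 1/√(n−3) = 1/√8 = 0.353553
z-limits: 0.411800 ± 1.282·0.353553 = 0.411800 ± 0.453255 = [-0.041455, 0.865055]
ρ-limits: (tanh -0.041455, tanh 0.865055) = (-0.041, 0.699)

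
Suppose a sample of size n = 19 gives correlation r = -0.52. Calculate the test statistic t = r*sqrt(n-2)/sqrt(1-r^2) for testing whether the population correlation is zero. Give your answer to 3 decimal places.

1 − r² = 1 − 0.2704 = 0.7296;  √(1−r²) = 0.854166
√(n−2) = √17 = 4.123106
t = r·√(n−2)/√(1−r²) = -0.52 · 4.123106 / 0.854166 = -2.510

-2.510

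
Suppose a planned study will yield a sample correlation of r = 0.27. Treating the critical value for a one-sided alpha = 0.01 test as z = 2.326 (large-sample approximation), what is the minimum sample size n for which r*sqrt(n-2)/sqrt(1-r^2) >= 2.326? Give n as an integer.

Need r·√(n−2)/√(1−r²) ≥ 2.326
√(n−2) ≥ 2.326·√(1−0.0729) / 0.27 = 2.326·0.962860 / 0.27 = 8.2949
n−2 ≥ 68.8054  ⇒  n ≥ 70.8054
Smallest integer n = 71

71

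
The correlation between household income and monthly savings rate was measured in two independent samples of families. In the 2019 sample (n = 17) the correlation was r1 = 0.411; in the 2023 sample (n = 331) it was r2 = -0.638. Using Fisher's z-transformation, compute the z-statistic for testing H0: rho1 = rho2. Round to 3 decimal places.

z1 = atanh(0.411) = 0.436814,  z2 = atanh(-0.638) = -0.754794
SE = √(1/(n1−3) + 1/(n2−3)) = √(1/14 + 1/328) = √(0.0714286 + 0.0030488) = √0.0744774 = 0.272905
z = (z1 − z2)/SE = (0.436814 − (-0.754794)) / 0.272905 = 1.191608 / 0.272905 = 4.366

4.366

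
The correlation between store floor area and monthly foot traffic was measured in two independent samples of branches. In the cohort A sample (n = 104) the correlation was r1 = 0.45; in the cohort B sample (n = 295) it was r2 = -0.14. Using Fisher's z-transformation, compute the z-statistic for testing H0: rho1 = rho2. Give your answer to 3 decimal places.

Fisher z-transforms: z1 = atanh(0.45) = 0.484700, z2 = atanh(-0.14) = -0.140926; difference d = 0.625626
Var(d) = 1/101 + 1/292 = 0.0099010 + 0.0034247 = 0.0133257
z = d/√Var(d) = 0.625626 / √0.0133257 = 0.625626 / 0.115437 = 5.420

5.420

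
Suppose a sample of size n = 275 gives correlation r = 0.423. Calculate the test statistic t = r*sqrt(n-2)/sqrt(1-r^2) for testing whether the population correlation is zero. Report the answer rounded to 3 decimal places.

7.713

1 − r² = 1 − 0.178929 = 0.821071;  √(1−r²) = 0.906130
√(n−2) = √273 = 16.522712
t = r·√(n−2)/√(1−r²) = 0.423 · 16.522712 / 0.906130 = 7.713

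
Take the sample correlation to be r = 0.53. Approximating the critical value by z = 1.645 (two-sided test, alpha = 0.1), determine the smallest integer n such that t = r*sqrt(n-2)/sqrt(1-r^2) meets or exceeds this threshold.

9

r√(n−2)/√(1−r²) ≥ 1.645  ⇔  n−2 ≥ (1.645)²·(1−r²)/r²
(1−r²)/r² = (1−0.2809)/0.2809 = 2.5600
n ≥ 2 + 2.706025·2.5600 = 2 + 6.9274 = 8.9274
⌈8.9274⌉ = 9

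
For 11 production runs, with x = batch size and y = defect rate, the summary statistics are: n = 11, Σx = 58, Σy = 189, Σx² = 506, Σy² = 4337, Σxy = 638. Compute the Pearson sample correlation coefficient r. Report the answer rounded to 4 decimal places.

-0.7677

Numerator: nΣxy − (Σx)(Σy) = 11·638 − (58)(189) = -3944
Denominator: √[(nΣx²−(Σx)²)(nΣy²−(Σy)²)]
  nΣx²−(Σx)² = 11·506 − 3364 = 2202;  nΣy²−(Σy)² = 11·4337 − 35721 = 11986
  √(2202·11986) = √26393172 = 5137.4285
r = -3944 / 5137.4285 = -0.7677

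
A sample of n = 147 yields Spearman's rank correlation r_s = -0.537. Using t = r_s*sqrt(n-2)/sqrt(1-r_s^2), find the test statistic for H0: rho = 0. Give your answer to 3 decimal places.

-7.665

t = r_s·√(n−2) / √(1−r_s²) with r_s = -0.537, n = 147
  = -0.537·√145 / √(1 − 0.288369)
  = -0.537·12.041595 / 0.843582
  = -6.466337 / 0.843582 = -7.665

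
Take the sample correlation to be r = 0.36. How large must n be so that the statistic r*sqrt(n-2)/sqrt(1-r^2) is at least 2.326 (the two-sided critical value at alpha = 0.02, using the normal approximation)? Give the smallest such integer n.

r√(n−2)/√(1−r²) ≥ 2.326  ⇔  n−2 ≥ (2.326)²·(1−r²)/r²
(1−r²)/r² = (1−0.1296)/0.1296 = 6.7160
n ≥ 2 + 5.410276·6.7160 = 2 + 36.3354 = 38.3354
⌈38.3354⌉ = 39

39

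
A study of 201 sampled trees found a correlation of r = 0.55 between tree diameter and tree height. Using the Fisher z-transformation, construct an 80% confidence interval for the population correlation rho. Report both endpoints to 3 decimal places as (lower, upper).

(0.483, 0.610)

Fisher z: z_r = atanh(r) = ½·ln((1+0.55)/(1−0.55)) = 0.618381
SE(z) = 1/√(n−3) = 1/√198 = 0.071067
80% ⇒ z* = 1.282; margin = 1.282·0.071067 = 0.091108
CI on z-scale: (0.527273, 0.709489)
Back-transform: tanh(0.527273) = 0.483294, tanh(0.709489) = 0.610356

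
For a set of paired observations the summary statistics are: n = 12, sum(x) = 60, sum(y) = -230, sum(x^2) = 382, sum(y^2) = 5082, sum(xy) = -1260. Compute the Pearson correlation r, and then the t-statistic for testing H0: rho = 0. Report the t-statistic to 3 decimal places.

S_xy = nΣxy − ΣxΣy = 12·(-1260) − 60·(-230) = -15120 − (-13800) = -1320
S_xx = nΣx² − (Σx)² = 12·382 − 60² = 4584 − 3600 = 984
S_yy = nΣy² − (Σy)² = 12·5082 − (-230)² = 60984 − 52900 = 8084
r = S_xy / √(S_xx·S_yy) = -1320 / √(984·8084) = -1320 / √7954656 = -1320 / 2820.4000 = -0.4680
t = r·√(n−2)/√(1−r²) = -0.4680·√10 / √(1−0.219024) = -1.479946 / 0.883728 = -1.675

-1.675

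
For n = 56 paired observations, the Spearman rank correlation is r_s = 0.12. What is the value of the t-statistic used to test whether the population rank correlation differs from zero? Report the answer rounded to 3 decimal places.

0.888

t = r_s·√(n−2) / √(1−r_s²) with r_s = 0.12, n = 56
  = 0.12·√54 / √(1 − 0.0144)
  = 0.12·7.348469 / 0.992774
  = 0.881816 / 0.992774 = 0.888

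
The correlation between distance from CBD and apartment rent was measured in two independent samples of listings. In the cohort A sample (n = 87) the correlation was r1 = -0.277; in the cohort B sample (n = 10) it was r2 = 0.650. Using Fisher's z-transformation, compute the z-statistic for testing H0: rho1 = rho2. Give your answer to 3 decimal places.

z1 = atanh(-0.277) = -0.284430,  z2 = atanh(0.650) = 0.775299
SE = √(1/(n1−3) + 1/(n2−3)) = √(1/84 + 1/7) = √(0.0119048 + 0.1428571) = √0.1547619 = 0.393398
z = (z1 − z2)/SE = (-0.284430 − 0.775299) / 0.393398 = -1.059729 / 0.393398 = -2.694

-2.694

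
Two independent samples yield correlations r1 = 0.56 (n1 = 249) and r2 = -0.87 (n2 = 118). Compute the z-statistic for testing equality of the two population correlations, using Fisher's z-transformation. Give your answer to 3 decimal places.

Fisher z-transforms: z1 = atanh(0.56) = 0.632833, z2 = atanh(-0.87) = -1.333080; difference d = 1.965913
Var(d) = 1/246 + 1/115 = 0.0040650 + 0.0086957 = 0.0127607
z = d/√Var(d) = 1.965913 / √0.0127607 = 1.965913 / 0.112963 = 17.403

17.403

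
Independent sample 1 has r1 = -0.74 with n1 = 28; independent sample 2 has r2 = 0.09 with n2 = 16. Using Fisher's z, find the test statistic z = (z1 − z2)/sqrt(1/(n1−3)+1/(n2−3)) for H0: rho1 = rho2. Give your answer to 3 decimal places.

-3.044

z1 = atanh(-0.74) = -0.950479,  z2 = atanh(0.09) = 0.090244
SE = √(1/(n1−3) + 1/(n2−3)) = √(1/25 + 1/13) = √(0.0400000 + 0.0769231) = √0.1169231 = 0.341940
z = (z1 − z2)/SE = (-0.950479 − 0.090244) / 0.341940 = -1.040723 / 0.341940 = -3.044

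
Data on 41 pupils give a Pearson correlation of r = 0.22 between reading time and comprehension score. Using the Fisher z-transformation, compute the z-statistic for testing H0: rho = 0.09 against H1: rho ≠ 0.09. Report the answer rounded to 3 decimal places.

Fisher z: atanh(0.22) = 0.223656, atanh(0.09) = 0.090244
z = (z_r − z_0)·√(n−3) = (0.223656 − 0.090244)·√38 = 0.133412 · 6.164414 = 0.822

0.822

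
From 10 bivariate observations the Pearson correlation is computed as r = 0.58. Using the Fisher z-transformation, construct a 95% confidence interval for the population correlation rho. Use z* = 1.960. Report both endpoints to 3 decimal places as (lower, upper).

(-0.078, 0.886)

Fisher z: z_r = atanh(r) = ½·ln((1+0.58)/(1−0.58)) = 0.662463
SE(z) = 1/√(n−3) = 1/√7 = 0.377964
95% ⇒ z* = 1.960; margin = 1.960·0.377964 = 0.740809
CI on z-scale: (-0.078346, 1.403272)
Back-transform: tanh(-0.078346) = -0.078186, tanh(1.403272) = 0.886057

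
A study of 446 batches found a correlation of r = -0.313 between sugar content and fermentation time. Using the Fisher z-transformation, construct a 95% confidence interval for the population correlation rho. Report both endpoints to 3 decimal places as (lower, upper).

Fisher z: z_r = atanh(r) = ½·ln((1+(-0.313))/(1−(-0.313))) = -0.323868
SE(z) = 1/√(n−3) = 1/√443 = 0.047511
95% ⇒ z* = 1.960; margin = 1.960·0.047511 = 0.093122
CI on z-scale: (-0.416990, -0.230746)
Back-transform: tanh(-0.416990) = -0.394392, tanh(-0.230746) = -0.226736

(-0.394, -0.227)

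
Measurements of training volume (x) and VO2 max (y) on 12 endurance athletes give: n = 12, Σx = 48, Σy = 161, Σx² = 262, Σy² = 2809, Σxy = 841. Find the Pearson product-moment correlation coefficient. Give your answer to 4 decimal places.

0.9243

Numerator: nΣxy − (Σx)(Σy) = 12·841 − (48)(161) = 2364
Denominator: √[(nΣx²−(Σx)²)(nΣy²−(Σy)²)]
  nΣx²−(Σx)² = 12·262 − 2304 = 840;  nΣy²−(Σy)² = 12·2809 − 25921 = 7787
  √(840·7787) = √6541080 = 2557.5535
r = 2364 / 2557.5535 = 0.9243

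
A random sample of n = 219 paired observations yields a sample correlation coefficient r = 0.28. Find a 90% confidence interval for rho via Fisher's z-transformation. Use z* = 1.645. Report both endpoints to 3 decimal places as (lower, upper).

(0.174, 0.380)

Fisher z: z_r = atanh(r) = ½·ln((1+0.28)/(1−0.28)) = 0.287682
SE(z) = 1/√(n−3) = 1/√216 = 0.068041
90% ⇒ z* = 1.645; margin = 1.645·0.068041 = 0.111927
CI on z-scale: (0.175755, 0.399609)
Back-transform: tanh(0.175755) = 0.173967, tanh(0.399609) = 0.379614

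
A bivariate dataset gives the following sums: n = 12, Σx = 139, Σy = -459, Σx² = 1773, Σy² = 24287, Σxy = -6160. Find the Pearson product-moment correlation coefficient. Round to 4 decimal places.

-0.8053

S_xy = nΣxy − ΣxΣy = 12·(-6160) − 139·(-459) = -73920 − (-63801) = -10119
S_xx = nΣx² − (Σx)² = 12·1773 − 139² = 21276 − 19321 = 1955
S_yy = nΣy² − (Σy)² = 12·24287 − (-459)² = 291444 − 210681 = 80763
r = S_xy / √(S_xx·S_yy) = -10119 / √(1955·80763) = -10119 / √157891665 = -10119 / 12565.4950 = -0.8053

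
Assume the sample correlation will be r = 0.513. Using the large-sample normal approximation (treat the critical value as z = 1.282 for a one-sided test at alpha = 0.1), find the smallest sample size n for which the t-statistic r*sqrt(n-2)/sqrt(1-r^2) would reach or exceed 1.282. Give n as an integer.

7

Need r·√(n−2)/√(1−r²) ≥ 1.282
√(n−2) ≥ 1.282·√(1−0.263169) / 0.513 = 1.282·0.858389 / 0.513 = 2.1451
n−2 ≥ 4.6015  ⇒  n ≥ 6.6015
Smallest integer n = 7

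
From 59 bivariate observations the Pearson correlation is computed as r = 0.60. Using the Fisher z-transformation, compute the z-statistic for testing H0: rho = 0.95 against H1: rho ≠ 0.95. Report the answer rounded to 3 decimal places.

-8.521

z_r = atanh(0.60) = 0.693147,  z_0 = atanh(0.95) = 1.831781
SE = 1/√(n−3) = 1/√56 = 0.133631
z = (z_r − z_0)/SE = (0.693147 − 1.831781) / 0.133631 = -1.138634 / 0.133631 = -8.521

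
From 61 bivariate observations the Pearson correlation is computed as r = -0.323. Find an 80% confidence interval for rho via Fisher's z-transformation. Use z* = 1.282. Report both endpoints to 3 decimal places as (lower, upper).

Fisher z: z_r = atanh(r) = ½·ln((1+(-0.323))/(1−(-0.323))) = -0.334993
SE(z) = 1/√(n−3) = 1/√58 = 0.131306
80% ⇒ z* = 1.282; margin = 1.282·0.131306 = 0.168334
CI on z-scale: (-0.503327, -0.166659)
Back-transform: tanh(-0.503327) = -0.464730, tanh(-0.166659) = -0.165133

(-0.465, -0.165)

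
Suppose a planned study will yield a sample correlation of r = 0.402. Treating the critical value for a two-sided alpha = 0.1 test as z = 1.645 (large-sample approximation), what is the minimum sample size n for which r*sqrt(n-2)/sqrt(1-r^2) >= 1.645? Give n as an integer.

r√(n−2)/√(1−r²) ≥ 1.645  ⇔  n−2 ≥ (1.645)²·(1−r²)/r²
(1−r²)/r² = (1−0.161604)/0.161604 = 5.1880
n ≥ 2 + 2.706025·5.1880 = 2 + 14.0389 = 16.0389
⌈16.0389⌉ = 17

17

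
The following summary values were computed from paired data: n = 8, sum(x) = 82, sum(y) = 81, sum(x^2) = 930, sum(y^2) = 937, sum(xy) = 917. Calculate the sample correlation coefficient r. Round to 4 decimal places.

S_xy = nΣxy − ΣxΣy = 8·917 − 82·81 = 7336 − 6642 = 694
S_xx = nΣx² − (Σx)² = 8·930 − 82² = 7440 − 6724 = 716
S_yy = nΣy² − (Σy)² = 8·937 − 81² = 7496 − 6561 = 935
r = S_xy / √(S_xx·S_yy) = 694 / √(716·935) = 694 / √669460 = 694 / 818.2054 = 0.8482

0.8482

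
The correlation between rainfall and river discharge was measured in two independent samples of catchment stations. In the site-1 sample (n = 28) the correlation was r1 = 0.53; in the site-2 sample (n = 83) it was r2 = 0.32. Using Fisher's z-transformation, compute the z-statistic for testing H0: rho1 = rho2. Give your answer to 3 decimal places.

z1 = atanh(0.53) = 0.590145,  z2 = atanh(0.32) = 0.331647
SE = √(1/(n1−3) + 1/(n2−3)) = √(1/25 + 1/80) = √(0.0400000 + 0.0125000) = √0.0525000 = 0.229129
z = (z1 − z2)/SE = (0.590145 − 0.331647) / 0.229129 = 0.258498 / 0.229129 = 1.128

1.128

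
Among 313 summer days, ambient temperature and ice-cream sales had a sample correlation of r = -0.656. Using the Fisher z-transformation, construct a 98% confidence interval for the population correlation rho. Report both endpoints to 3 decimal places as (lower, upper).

(-0.725, -0.574)

Fisher z: z_r = atanh(r) = ½·ln((1+(-0.656))/(1−(-0.656))) = -0.785759
SE(z) = 1/√(n−3) = 1/√310 = 0.056796
98% ⇒ z* = 2.326; margin = 2.326·0.056796 = 0.132107
CI on z-scale: (-0.917866, -0.653652)
Back-transform: tanh(-0.917866) = -0.724886, tanh(-0.653652) = -0.574123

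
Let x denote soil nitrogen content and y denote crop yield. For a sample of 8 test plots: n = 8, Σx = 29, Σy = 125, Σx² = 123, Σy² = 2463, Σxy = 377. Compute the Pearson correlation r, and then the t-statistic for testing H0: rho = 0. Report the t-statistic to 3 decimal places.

-3.237

Numerator: nΣxy − (Σx)(Σy) = 8·377 − (29)(125) = -609
Denominator: √[(nΣx²−(Σx)²)(nΣy²−(Σy)²)]
  nΣx²−(Σx)² = 8·123 − 841 = 143;  nΣy²−(Σy)² = 8·2463 − 15625 = 4079
  √(143·4079) = √583297 = 763.7388
r = -609 / 763.7388 = -0.7974
t = r·√(n−2)/√(1−r²) = -0.7974·√6 / √(1−0.635847) = -1.953223 / 0.603451 = -3.237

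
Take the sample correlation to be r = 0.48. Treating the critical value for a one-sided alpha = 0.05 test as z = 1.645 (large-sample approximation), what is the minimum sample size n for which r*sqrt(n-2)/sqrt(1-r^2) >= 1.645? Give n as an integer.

12

r√(n−2)/√(1−r²) ≥ 1.645  ⇔  n−2 ≥ (1.645)²·(1−r²)/r²
(1−r²)/r² = (1−0.2304)/0.2304 = 3.3403
n ≥ 2 + 2.706025·3.3403 = 2 + 9.0389 = 11.0389
⌈11.0389⌉ = 12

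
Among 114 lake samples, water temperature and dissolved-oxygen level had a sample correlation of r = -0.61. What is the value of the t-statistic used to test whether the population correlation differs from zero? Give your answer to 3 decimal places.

-8.147

1 − r² = 1 − 0.3721 = 0.6279;  √(1−r²) = 0.792401
√(n−2) = √112 = 10.583005
t = r·√(n−2)/√(1−r²) = -0.61 · 10.583005 / 0.792401 = -8.147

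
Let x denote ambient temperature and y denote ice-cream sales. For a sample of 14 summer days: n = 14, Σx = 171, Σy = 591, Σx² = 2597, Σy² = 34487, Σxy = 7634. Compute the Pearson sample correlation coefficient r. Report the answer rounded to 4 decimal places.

0.1886

S_xy = nΣxy − ΣxΣy = 14·7634 − 171·591 = 106876 − 101061 = 5815
S_xx = nΣx² − (Σx)² = 14·2597 − 171² = 36358 − 29241 = 7117
S_yy = nΣy² − (Σy)² = 14·34487 − 591² = 482818 − 349281 = 133537
r = S_xy / √(S_xx·S_yy) = 5815 / √(7117·133537) = 5815 / √950382829 = 5815 / 30828.2797 = 0.1886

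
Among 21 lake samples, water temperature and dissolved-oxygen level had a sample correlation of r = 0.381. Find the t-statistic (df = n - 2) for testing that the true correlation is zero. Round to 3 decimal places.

1.796

1 − r² = 1 − 0.145161 = 0.854839;  √(1−r²) = 0.924575
√(n−2) = √19 = 4.358899
t = r·√(n−2)/√(1−r²) = 0.381 · 4.358899 / 0.924575 = 1.796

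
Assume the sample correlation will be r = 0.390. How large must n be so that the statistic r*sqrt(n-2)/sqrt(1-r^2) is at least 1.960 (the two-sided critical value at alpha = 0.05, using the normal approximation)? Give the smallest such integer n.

Need r·√(n−2)/√(1−r²) ≥ 1.960
√(n−2) ≥ 1.960·√(1−0.152100) / 0.390 = 1.960·0.920815 / 0.390 = 4.6277
n−2 ≥ 21.4156  ⇒  n ≥ 23.4156
Smallest integer n = 24

24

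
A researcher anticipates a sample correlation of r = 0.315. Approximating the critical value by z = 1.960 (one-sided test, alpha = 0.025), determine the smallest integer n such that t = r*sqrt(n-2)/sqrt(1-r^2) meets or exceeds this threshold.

37

r√(n−2)/√(1−r²) ≥ 1.960  ⇔  n−2 ≥ (1.960)²·(1−r²)/r²
(1−r²)/r² = (1−0.099225)/0.099225 = 9.0781
n ≥ 2 + 3.8416·9.0781 = 2 + 34.8744 = 36.8744
⌈36.8744⌉ = 37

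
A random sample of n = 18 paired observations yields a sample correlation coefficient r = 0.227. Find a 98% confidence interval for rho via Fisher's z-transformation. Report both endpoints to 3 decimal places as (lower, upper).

(-0.354, 0.681)

Fisher z: z_r = atanh(r) = ½·ln((1+0.227)/(1−0.227)) = 0.231024
SE(z) = 1/√(n−3) = 1/√15 = 0.258199
98% ⇒ z* = 2.326; margin = 2.326·0.258199 = 0.600571
CI on z-scale: (-0.369547, 0.831595)
Back-transform: tanh(-0.369547) = -0.353595, tanh(0.831595) = 0.681332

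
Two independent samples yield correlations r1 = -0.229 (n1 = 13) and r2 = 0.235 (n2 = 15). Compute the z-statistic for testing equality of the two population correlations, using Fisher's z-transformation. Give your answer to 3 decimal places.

Fisher z-transforms: z1 = atanh(-0.229) = -0.233134, z2 = atanh(0.235) = 0.239475; difference d = -0.472609
Var(d) = 1/10 + 1/12 = 0.1000000 + 0.0833333 = 0.1833333
z = d/√Var(d) = -0.472609 / √0.1833333 = -0.472609 / 0.428174 = -1.104

-1.104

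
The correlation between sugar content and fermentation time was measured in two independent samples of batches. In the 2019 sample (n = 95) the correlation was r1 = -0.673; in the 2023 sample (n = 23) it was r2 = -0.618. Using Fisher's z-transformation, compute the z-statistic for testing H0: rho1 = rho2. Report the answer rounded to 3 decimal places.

Fisher z-transforms: z1 = atanh(-0.673) = -0.816207, z2 = atanh(-0.618) = -0.721763; difference d = -0.094444
Var(d) = 1/92 + 1/20 = 0.0108696 + 0.0500000 = 0.0608696
z = d/√Var(d) = -0.094444 / √0.0608696 = -0.094444 / 0.246718 = -0.383

-0.383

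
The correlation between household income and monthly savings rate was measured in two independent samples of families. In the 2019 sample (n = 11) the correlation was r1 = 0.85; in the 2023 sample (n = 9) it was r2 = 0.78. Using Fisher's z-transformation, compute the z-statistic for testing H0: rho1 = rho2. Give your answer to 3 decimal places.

z1 = atanh(0.85) = 1.256153,  z2 = atanh(0.78) = 1.045371
SE = √(1/(n1−3) + 1/(n2−3)) = √(1/8 + 1/6) = √(0.1250000 + 0.1666667) = √0.2916667 = 0.540062
z = (z1 − z2)/SE = (1.256153 − 1.045371) / 0.540062 = 0.210782 / 0.540062 = 0.390

0.390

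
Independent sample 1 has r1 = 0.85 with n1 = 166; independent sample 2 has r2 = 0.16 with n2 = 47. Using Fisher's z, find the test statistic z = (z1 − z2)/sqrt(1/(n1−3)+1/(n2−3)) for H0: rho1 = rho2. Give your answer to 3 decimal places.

6.444

z1 = atanh(0.85) = 1.256153,  z2 = atanh(0.16) = 0.161387
SE = √(1/(n1−3) + 1/(n2−3)) = √(1/163 + 1/44) = √(0.0061350 + 0.0227273) = √0.0288623 = 0.169889
z = (z1 − z2)/SE = (1.256153 − 0.161387) / 0.169889 = 1.094766 / 0.169889 = 6.444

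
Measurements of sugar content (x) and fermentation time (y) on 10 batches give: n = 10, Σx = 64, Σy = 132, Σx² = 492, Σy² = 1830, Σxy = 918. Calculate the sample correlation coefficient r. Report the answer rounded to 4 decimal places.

0.8616

Numerator: nΣxy − (Σx)(Σy) = 10·918 − (64)(132) = 732
Denominator: √[(nΣx²−(Σx)²)(nΣy²−(Σy)²)]
  nΣx²−(Σx)² = 10·492 − 4096 = 824;  nΣy²−(Σy)² = 10·1830 − 17424 = 876
  √(824·876) = √721824 = 849.6023
r = 732 / 849.6023 = 0.8616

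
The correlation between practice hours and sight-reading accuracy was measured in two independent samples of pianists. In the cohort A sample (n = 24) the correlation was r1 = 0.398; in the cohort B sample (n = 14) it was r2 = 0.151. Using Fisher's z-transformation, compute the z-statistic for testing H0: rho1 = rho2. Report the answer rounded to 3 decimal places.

Fisher z-transforms: z1 = atanh(0.398) = 0.421270, z2 = atanh(0.151) = 0.152164; difference d = 0.269106
Var(d) = 1/21 + 1/11 = 0.0476190 + 0.0909091 = 0.1385281
z = d/√Var(d) = 0.269106 / √0.1385281 = 0.269106 / 0.372194 = 0.723

0.723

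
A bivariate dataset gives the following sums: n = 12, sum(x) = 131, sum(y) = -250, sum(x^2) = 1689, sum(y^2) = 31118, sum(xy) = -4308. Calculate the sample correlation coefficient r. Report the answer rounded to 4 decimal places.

-0.6096

Numerator: nΣxy − (Σx)(Σy) = 12·(-4308) − (131)(-250) = -18946
Denominator: √[(nΣx²−(Σx)²)(nΣy²−(Σy)²)]
  nΣx²−(Σx)² = 12·1689 − 17161 = 3107;  nΣy²−(Σy)² = 12·31118 − 62500 = 310916
  √(3107·310916) = √966016012 = 31080.7981
r = -18946 / 31080.7981 = -0.6096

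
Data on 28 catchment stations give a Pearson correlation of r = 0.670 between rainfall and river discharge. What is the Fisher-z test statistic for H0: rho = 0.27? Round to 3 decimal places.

Fisher z: atanh(0.670) = 0.810743, atanh(0.27) = 0.276864
z = (z_r − z_0)·√(n−3) = (0.810743 − 0.276864)·√25 = 0.533879 · 5.000000 = 2.669

2.669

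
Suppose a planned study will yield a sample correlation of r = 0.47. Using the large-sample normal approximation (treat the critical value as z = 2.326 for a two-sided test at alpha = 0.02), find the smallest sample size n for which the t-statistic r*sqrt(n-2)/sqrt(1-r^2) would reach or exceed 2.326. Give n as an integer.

22

Need r·√(n−2)/√(1−r²) ≥ 2.326
√(n−2) ≥ 2.326·√(1−0.2209) / 0.47 = 2.326·0.882666 / 0.47 = 4.3683
n−2 ≥ 19.0820  ⇒  n ≥ 21.0820
Smallest integer n = 22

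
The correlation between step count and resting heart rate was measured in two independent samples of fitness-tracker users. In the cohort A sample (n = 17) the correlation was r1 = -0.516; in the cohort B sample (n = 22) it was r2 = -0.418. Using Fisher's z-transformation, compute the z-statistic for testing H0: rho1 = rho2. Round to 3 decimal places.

-0.357

Fisher z-transforms: z1 = atanh(-0.516) = -0.570873, z2 = atanh(-0.418) = -0.445266; difference d = -0.125607
Var(d) = 1/14 + 1/19 = 0.0714286 + 0.0526316 = 0.1240602
z = d/√Var(d) = -0.125607 / √0.1240602 = -0.125607 / 0.352222 = -0.357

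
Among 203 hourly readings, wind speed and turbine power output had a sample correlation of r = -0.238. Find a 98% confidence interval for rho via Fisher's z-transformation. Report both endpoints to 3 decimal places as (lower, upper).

(-0.386, -0.078)

z_r = atanh(-0.238) = -0.242653;  SE = 1/√(n−3) = 1/√200 = 0.070711
z-limits: -0.242653 ± 2.326·0.070711 = -0.242653 ± 0.164474 = [-0.407127, -0.078179]
ρ-limits: (tanh -0.407127, tanh -0.078179) = (-0.386, -0.078)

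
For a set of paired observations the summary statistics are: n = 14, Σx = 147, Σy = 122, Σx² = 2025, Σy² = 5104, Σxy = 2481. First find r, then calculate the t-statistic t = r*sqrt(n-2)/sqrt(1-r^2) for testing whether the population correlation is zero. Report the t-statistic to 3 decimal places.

S_xy = nΣxy − ΣxΣy = 14·2481 − 147·122 = 34734 − 17934 = 16800
S_xx = nΣx² − (Σx)² = 14·2025 − 147² = 28350 − 21609 = 6741
S_yy = nΣy² − (Σy)² = 14·5104 − 122² = 71456 − 14884 = 56572
r = S_xy / √(S_xx·S_yy) = 16800 / √(6741·56572) = 16800 / √381351852 = 16800 / 19528.2322 = 0.8603
t = r·√(n−2)/√(1−r²) = 0.8603·√12 / √(1−0.740116) = 2.980167 / 0.509788 = 5.846

5.846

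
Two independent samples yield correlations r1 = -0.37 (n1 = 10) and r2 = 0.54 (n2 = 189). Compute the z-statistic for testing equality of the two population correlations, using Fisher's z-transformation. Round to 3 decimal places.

-2.578

z1 = atanh(-0.37) = -0.388423,  z2 = atanh(0.54) = 0.604156
SE = √(1/(n1−3) + 1/(n2−3)) = √(1/7 + 1/186) = √(0.1428571 + 0.0053763) = √0.1482334 = 0.385011
z = (z1 − z2)/SE = (-0.388423 − 0.604156) / 0.385011 = -0.992579 / 0.385011 = -2.578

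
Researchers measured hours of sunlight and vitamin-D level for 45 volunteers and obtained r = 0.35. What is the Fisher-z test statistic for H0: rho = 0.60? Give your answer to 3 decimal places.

-2.124

z_r = atanh(0.35) = 0.365444,  z_0 = atanh(0.60) = 0.693147
SE = 1/√(n−3) = 1/√42 = 0.154303
z = (z_r − z_0)/SE = (0.365444 − 0.693147) / 0.154303 = -0.327703 / 0.154303 = -2.124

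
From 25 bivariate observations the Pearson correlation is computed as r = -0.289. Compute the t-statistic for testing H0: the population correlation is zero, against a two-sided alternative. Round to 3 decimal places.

-1.448

1 − r² = 1 − 0.083521 = 0.916479;  √(1−r²) = 0.957329
√(n−2) = √23 = 4.795832
t = r·√(n−2)/√(1−r²) = -0.289 · 4.795832 / 0.957329 = -1.448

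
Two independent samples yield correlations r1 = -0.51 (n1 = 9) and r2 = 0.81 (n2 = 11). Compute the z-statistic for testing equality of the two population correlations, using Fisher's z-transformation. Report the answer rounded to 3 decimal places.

z1 = atanh(-0.51) = -0.562730,  z2 = atanh(0.81) = 1.127029
SE = √(1/(n1−3) + 1/(n2−3)) = √(1/6 + 1/8) = √(0.1666667 + 0.1250000) = √0.2916667 = 0.540062
z = (z1 − z2)/SE = (-0.562730 − 1.127029) / 0.540062 = -1.689759 / 0.540062 = -3.129

-3.129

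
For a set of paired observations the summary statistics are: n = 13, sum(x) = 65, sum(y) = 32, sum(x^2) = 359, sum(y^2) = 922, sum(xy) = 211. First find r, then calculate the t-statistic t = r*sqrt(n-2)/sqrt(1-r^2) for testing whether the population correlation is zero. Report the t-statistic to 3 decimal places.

S_xy = nΣxy − ΣxΣy = 13·211 − 65·32 = 2743 − 2080 = 663
S_xx = nΣx² − (Σx)² = 13·359 − 65² = 4667 − 4225 = 442
S_yy = nΣy² − (Σy)² = 13·922 − 32² = 11986 − 1024 = 10962
r = S_xy / √(S_xx·S_yy) = 663 / √(442·10962) = 663 / √4845204 = 663 / 2201.1824 = 0.3012
t = r·√(n−2)/√(1−r²) = 0.3012·√11 / √(1−0.090721) = 0.998967 / 0.953561 = 1.048

1.048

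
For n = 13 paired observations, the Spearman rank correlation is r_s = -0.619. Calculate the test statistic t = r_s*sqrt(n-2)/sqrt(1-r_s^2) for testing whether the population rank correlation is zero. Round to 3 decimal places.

t = r_s·√(n−2) / √(1−r_s²) with r_s = -0.619, n = 13
  = -0.619·√11 / √(1 − 0.383161)
  = -0.619·3.316625 / 0.785391
  = -2.052991 / 0.785391 = -2.614

-2.614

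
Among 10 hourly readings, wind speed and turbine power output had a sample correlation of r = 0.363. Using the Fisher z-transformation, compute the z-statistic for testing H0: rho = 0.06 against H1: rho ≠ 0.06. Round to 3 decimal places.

0.847

z_r = atanh(0.363) = 0.380337,  z_0 = atanh(0.06) = 0.060072
SE = 1/√(n−3) = 1/√7 = 0.377964
z = (z_r − z_0)/SE = (0.380337 − 0.060072) / 0.377964 = 0.320265 / 0.377964 = 0.847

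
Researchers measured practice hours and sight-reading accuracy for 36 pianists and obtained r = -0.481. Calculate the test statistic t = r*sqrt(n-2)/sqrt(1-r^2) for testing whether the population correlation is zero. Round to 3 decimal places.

-3.199

1 − r² = 1 − 0.231361 = 0.768639;  √(1−r²) = 0.876721
√(n−2) = √34 = 5.830952
t = r·√(n−2)/√(1−r²) = -0.481 · 5.830952 / 0.876721 = -3.199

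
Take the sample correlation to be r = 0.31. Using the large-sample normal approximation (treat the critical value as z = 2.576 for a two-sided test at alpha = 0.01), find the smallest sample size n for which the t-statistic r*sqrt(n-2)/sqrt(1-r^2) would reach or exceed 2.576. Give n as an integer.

65

r√(n−2)/√(1−r²) ≥ 2.576  ⇔  n−2 ≥ (2.576)²·(1−r²)/r²
(1−r²)/r² = (1−0.0961)/0.0961 = 9.4058
n ≥ 2 + 6.635776·9.4058 = 2 + 62.4148 = 64.4148
⌈64.4148⌉ = 65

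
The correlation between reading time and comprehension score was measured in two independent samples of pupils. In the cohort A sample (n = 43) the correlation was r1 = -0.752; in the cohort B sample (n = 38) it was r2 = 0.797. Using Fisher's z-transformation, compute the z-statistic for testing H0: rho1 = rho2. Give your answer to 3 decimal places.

-8.934

Fisher z-transforms: z1 = atanh(-0.752) = -0.977542, z2 = atanh(0.797) = 1.090334; difference d = -2.067876
Var(d) = 1/40 + 1/35 = 0.0250000 + 0.0285714 = 0.0535714
z = d/√Var(d) = -2.067876 / √0.0535714 = -2.067876 / 0.231455 = -8.934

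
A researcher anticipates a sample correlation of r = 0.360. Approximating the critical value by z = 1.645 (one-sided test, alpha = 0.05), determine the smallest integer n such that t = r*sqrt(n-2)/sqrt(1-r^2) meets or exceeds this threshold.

r√(n−2)/√(1−r²) ≥ 1.645  ⇔  n−2 ≥ (1.645)²·(1−r²)/r²
(1−r²)/r² = (1−0.129600)/0.129600 = 6.7160
n ≥ 2 + 2.706025·6.7160 = 2 + 18.1737 = 20.1737
⌈20.1737⌉ = 21

21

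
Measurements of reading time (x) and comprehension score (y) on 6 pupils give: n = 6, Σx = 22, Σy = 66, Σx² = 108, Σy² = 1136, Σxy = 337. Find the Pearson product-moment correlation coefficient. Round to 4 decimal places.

0.8974

Numerator: nΣxy − (Σx)(Σy) = 6·337 − (22)(66) = 570
Denominator: √[(nΣx²−(Σx)²)(nΣy²−(Σy)²)]
  nΣx²−(Σx)² = 6·108 − 484 = 164;  nΣy²−(Σy)² = 6·1136 − 4356 = 2460
  √(164·2460) = √403440 = 635.1693
r = 570 / 635.1693 = 0.8974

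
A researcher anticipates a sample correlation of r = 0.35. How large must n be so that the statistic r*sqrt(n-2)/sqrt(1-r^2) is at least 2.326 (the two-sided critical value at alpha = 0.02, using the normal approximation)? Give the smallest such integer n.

Need r·√(n−2)/√(1−r²) ≥ 2.326
√(n−2) ≥ 2.326·√(1−0.1225) / 0.35 = 2.326·0.936750 / 0.35 = 6.2254
n−2 ≥ 38.7556  ⇒  n ≥ 40.7556
Smallest integer n = 41

41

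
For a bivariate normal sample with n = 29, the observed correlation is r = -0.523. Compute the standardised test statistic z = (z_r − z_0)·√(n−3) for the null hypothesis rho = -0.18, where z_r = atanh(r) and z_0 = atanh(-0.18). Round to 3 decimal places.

z_r = atanh(-0.523) = -0.580460,  z_0 = atanh(-0.18) = -0.181983
SE = 1/√(n−3) = 1/√26 = 0.196116
z = (z_r − z_0)/SE = (-0.580460 − (-0.181983)) / 0.196116 = -0.398477 / 0.196116 = -2.032

-2.032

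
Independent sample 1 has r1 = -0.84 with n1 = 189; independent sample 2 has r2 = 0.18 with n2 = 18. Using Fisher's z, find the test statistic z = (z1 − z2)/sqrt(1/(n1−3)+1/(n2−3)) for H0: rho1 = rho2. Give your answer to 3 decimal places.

Fisher z-transforms: z1 = atanh(-0.84) = -1.221174, z2 = atanh(0.18) = 0.181983; difference d = -1.403157
Var(d) = 1/186 + 1/15 = 0.0053763 + 0.0666667 = 0.0720430
z = d/√Var(d) = -1.403157 / √0.0720430 = -1.403157 / 0.268408 = -5.228

-5.228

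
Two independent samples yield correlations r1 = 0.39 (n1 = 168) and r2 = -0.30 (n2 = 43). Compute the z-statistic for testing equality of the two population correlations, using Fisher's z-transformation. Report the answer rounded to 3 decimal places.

Fisher z-transforms: z1 = atanh(0.39) = 0.411800, z2 = atanh(-0.30) = -0.309520; difference d = 0.721320
Var(d) = 1/165 + 1/40 = 0.0060606 + 0.0250000 = 0.0310606
z = d/√Var(d) = 0.721320 / √0.0310606 = 0.721320 / 0.176240 = 4.093

4.093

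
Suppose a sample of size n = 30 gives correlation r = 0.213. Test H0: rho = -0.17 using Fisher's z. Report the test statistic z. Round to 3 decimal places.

z_r = atanh(0.213) = 0.216312,  z_0 = atanh(-0.17) = -0.171667
SE = 1/√(n−3) = 1/√27 = 0.192450
z = (z_r − z_0)/SE = (0.216312 − (-0.171667)) / 0.192450 = 0.387979 / 0.192450 = 2.016

2.016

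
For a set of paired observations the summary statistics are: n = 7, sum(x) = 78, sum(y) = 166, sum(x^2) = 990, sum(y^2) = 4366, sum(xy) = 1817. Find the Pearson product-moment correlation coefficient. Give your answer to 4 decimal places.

-0.1436

S_xy = nΣxy − ΣxΣy = 7·1817 − 78·166 = 12719 − 12948 = -229
S_xx = nΣx² − (Σx)² = 7·990 − 78² = 6930 − 6084 = 846
S_yy = nΣy² − (Σy)² = 7·4366 − 166² = 30562 − 27556 = 3006
r = S_xy / √(S_xx·S_yy) = -229 / √(846·3006) = -229 / √2543076 = -229 / 1594.7025 = -0.1436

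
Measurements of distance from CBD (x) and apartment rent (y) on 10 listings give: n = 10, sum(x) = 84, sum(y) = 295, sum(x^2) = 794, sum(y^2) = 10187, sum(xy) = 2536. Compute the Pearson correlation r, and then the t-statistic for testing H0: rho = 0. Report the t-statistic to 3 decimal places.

Numerator: nΣxy − (Σx)(Σy) = 10·2536 − (84)(295) = 580
Denominator: √[(nΣx²−(Σx)²)(nΣy²−(Σy)²)]
  nΣx²−(Σx)² = 10·794 − 7056 = 884;  nΣy²−(Σy)² = 10·10187 − 87025 = 14845
  √(884·14845) = √13122980 = 3622.5654
r = 580 / 3622.5654 = 0.1601
t = r·√(n−2)/√(1−r²) = 0.1601·√8 / √(1−0.025632) = 0.452831 / 0.987101 = 0.459

0.459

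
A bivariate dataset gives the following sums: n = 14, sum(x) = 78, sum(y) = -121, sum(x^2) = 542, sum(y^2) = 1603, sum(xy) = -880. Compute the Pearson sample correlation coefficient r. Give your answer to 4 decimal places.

-0.8414

S_xy = nΣxy − ΣxΣy = 14·(-880) − 78·(-121) = -12320 − (-9438) = -2882
S_xx = nΣx² − (Σx)² = 14·542 − 78² = 7588 − 6084 = 1504
S_yy = nΣy² − (Σy)² = 14·1603 − (-121)² = 22442 − 14641 = 7801
r = S_xy / √(S_xx·S_yy) = -2882 / √(1504·7801) = -2882 / √11732704 = -2882 / 3425.3035 = -0.8414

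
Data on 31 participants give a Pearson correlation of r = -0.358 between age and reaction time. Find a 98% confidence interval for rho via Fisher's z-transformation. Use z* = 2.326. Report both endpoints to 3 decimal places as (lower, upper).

z_r = atanh(-0.358) = -0.374590;  SE = 1/√(n−3) = 1/√28 = 0.188982
z-limits: -0.374590 ± 2.326·0.188982 = -0.374590 ± 0.439572 = [-0.814162, 0.064982]
ρ-limits: (tanh -0.814162, tanh 0.064982) = (-0.672, 0.065)

(-0.672, 0.065)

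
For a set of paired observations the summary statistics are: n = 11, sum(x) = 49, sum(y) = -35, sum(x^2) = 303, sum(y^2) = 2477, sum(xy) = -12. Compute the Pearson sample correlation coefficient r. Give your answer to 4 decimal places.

0.3214

Numerator: nΣxy − (Σx)(Σy) = 11·(-12) − (49)(-35) = 1583
Denominator: √[(nΣx²−(Σx)²)(nΣy²−(Σy)²)]
  nΣx²−(Σx)² = 11·303 − 2401 = 932;  nΣy²−(Σy)² = 11·2477 − 1225 = 26022
  √(932·26022) = √24252504 = 4924.6831
r = 1583 / 4924.6831 = 0.3214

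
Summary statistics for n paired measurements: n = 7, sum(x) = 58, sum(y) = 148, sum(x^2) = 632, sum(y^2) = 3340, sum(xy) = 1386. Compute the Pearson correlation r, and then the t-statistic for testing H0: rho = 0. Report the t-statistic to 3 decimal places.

4.457

S_xy = nΣxy − ΣxΣy = 7·1386 − 58·148 = 9702 − 8584 = 1118
S_xx = nΣx² − (Σx)² = 7·632 − 58² = 4424 − 3364 = 1060
S_yy = nΣy² − (Σy)² = 7·3340 − 148² = 23380 − 21904 = 1476
r = S_xy / √(S_xx·S_yy) = 1118 / √(1060·1476) = 1118 / √1564560 = 1118 / 1250.8237 = 0.8938
t = r·√(n−2)/√(1−r²) = 0.8938·√5 / √(1−0.798878) = 1.998598 / 0.448466 = 4.457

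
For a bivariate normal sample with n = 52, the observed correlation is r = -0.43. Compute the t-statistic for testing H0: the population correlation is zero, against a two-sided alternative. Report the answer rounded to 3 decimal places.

-3.368

t = r·√(n−2) / √(1−r²) with r = -0.43, n = 52
  = -0.43·√50 / √(1 − 0.1849)
  = -0.43·7.071068 / 0.902829
  = -3.040559 / 0.902829 = -3.368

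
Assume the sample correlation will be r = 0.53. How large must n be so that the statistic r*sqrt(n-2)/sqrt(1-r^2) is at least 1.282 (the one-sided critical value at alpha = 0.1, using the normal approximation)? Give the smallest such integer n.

Need r·√(n−2)/√(1−r²) ≥ 1.282
√(n−2) ≥ 1.282·√(1−0.2809) / 0.53 = 1.282·0.847998 / 0.53 = 2.0512
n−2 ≥ 4.2074  ⇒  n ≥ 6.2074
Smallest integer n = 7

7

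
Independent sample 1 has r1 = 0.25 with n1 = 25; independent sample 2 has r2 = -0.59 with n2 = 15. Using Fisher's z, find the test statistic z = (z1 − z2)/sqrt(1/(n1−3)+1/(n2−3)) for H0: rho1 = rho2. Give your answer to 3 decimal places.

z1 = atanh(0.25) = 0.255413,  z2 = atanh(-0.59) = -0.677666
SE = √(1/(n1−3) + 1/(n2−3)) = √(1/22 + 1/12) = √(0.0454545 + 0.0833333) = √0.1287878 = 0.358870
z = (z1 − z2)/SE = (0.255413 − (-0.677666)) / 0.358870 = 0.933079 / 0.358870 = 2.600

2.600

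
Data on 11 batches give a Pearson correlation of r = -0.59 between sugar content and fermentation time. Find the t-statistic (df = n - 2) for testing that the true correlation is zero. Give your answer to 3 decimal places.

-2.192

1 − r² = 1 − 0.3481 = 0.6519;  √(1−r²) = 0.807403
√(n−2) = √9 = 3.000000
t = r·√(n−2)/√(1−r²) = -0.59 · 3.000000 / 0.807403 = -2.192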